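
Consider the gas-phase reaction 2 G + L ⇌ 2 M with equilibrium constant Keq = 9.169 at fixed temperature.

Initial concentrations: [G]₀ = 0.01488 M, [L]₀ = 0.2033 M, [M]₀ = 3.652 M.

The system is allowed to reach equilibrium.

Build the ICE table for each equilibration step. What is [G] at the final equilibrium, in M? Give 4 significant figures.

[G]_eq = 1.032 M

Q₀ = 2.9629e+05 vs Keq = 9.169 ⇒ Q>K, reverse
Step 1:
                   G          L          M
  I          0.01488     0.2033      3.652
  C            1.017     0.5084     -1.017
  E            1.032     0.7117      2.635
  solve Keq expr → x = -0.5084; check Q = 9.169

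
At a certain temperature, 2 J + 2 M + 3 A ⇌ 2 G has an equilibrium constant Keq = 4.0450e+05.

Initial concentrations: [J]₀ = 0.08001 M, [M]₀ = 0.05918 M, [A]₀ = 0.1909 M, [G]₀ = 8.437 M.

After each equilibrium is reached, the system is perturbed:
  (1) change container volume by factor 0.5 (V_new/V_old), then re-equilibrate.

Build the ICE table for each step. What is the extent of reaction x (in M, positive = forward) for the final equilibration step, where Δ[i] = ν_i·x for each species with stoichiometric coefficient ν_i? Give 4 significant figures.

x = 0.09337 M

Q₀ = 4.5637e+08 vs Keq = 4.0450e+05 ⇒ Q>K, reverse
Step 1:
                  J         M         A         G
  init      0.08001   0.05918    0.1909     8.437
  Δ          0.1507    0.1507     0.226   -0.1507
  eq         0.2307    0.2098    0.4169     8.286
  solve Keq expr → x = -0.07533; check Q = 4.0450e+05
Then change container volume by factor 0.5 (V_new/V_old).
Step 2:
                  J         M         A         G
  init       0.4613    0.4197    0.8338     16.57
  Δ         -0.1867   -0.1867   -0.2801    0.1867
  eq         0.2746    0.2329    0.5537     16.76
  solve Keq expr → x = 0.09337; check Q = 4.0450e+05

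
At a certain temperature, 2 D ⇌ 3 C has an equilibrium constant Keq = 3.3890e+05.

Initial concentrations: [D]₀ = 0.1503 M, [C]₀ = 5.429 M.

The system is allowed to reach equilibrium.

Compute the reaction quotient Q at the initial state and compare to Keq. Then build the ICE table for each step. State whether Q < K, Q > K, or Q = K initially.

Q₀ = 7083 vs Keq = 3.3890e+05 ⇒ Q<K, forward
Step 1:
                  D         C
  init       0.1503     5.429
  Δ         -0.1274    0.1911
  eq        0.02289      5.62
  solve Keq expr → x = 0.06371; check Q = 3.3890e+05

Q₀ = 7083; Q < K (proceeds forward)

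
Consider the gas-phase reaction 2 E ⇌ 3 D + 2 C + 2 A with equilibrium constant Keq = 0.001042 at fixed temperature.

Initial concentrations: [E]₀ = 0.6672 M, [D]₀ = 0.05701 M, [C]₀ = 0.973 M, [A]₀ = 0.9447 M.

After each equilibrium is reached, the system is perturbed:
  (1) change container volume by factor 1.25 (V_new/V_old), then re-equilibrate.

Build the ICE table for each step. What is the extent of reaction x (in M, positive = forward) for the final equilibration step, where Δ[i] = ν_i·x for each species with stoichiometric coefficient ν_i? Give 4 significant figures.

x = 0.008058 M

Q₀ = 3.5169e-04 vs Keq = 0.001042 ⇒ Q<K, forward
Step 1:
                   E          D          C          A
  I           0.6672    0.05701      0.973     0.9447
  C          -0.0147    0.02205     0.0147     0.0147
  E           0.6525    0.07906     0.9877     0.9594
  solve Keq expr → x = 0.007348; check Q = 0.001042
Then change container volume by factor 1.25 (V_new/V_old).
Step 2:
                   E          D          C          A
  I            0.522    0.06324     0.7902     0.7675
  C         -0.01612    0.02417    0.01612    0.01612
  E           0.5059    0.08742     0.8063     0.7836
  solve Keq expr → x = 0.008058; check Q = 0.001042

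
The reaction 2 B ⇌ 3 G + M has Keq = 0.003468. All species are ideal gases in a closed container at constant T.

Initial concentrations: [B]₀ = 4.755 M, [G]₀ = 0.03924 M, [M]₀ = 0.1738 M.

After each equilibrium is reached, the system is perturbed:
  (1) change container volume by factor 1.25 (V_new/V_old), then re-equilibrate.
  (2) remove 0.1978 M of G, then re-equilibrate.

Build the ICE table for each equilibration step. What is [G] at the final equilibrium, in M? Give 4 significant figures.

[G]_eq = 0.4808 M

Q₀ = 4.6445e-07 vs Keq = 0.003468 ⇒ Q<K, forward
Step 1:
                    B           G           M
  init          4.755     0.03924      0.1738
  Δ           -0.3573      0.5359      0.1786
  eq            4.398      0.5752      0.3524
  solve Keq expr → x = 0.1786; check Q = 0.003468
Then change container volume by factor 1.25 (V_new/V_old).
Step 2:
                    B           G           M
  init          3.518      0.4602       0.282
  Δ          -0.03883     0.05824     0.01941
  eq            3.479      0.5184      0.3014
  solve Keq expr → x = 0.01941; check Q = 0.003468
Then remove 0.1978 M of G.
Step 3:
                    B           G           M
  init          3.479      0.3206      0.3014
  Δ           -0.1068      0.1603     0.05342
  eq            3.372      0.4808      0.3548
  solve Keq expr → x = 0.05342; check Q = 0.003468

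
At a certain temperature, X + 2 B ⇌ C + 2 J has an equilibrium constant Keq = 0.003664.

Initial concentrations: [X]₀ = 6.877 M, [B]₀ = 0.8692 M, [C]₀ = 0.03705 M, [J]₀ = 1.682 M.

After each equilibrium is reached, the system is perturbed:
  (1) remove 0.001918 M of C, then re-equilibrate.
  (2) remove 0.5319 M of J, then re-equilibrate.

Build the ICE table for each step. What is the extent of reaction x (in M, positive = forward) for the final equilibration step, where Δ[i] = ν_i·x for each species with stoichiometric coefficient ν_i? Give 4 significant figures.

Q₀ = 0.02017 vs Keq = 0.003664 ⇒ Q>K, reverse
Step 1:
                   X          B          C          J
  init         6.877     0.8692    0.03705      1.682
  Δ          0.02881    0.05763   -0.02881   -0.05763
  eq           6.906     0.9268   0.008237      1.624
  solve Keq expr → x = -0.02881; check Q = 0.003664
Then remove 0.001918 M of C.
Step 2:
                   X          B          C          J
  init         6.906     0.9268   0.006319      1.624
  Δ        -0.001815   -0.00363   0.001815    0.00363
  eq           6.904     0.9232   0.008135      1.628
  solve Keq expr → x = 0.001815; check Q = 0.003664
Then remove 0.5319 M of J.
Step 3:
                   X          B          C          J
  init         6.904     0.9232   0.008135      1.096
  Δ        -0.008597   -0.01719   0.008597    0.01719
  eq           6.895      0.906    0.01673      1.113
  solve Keq expr → x = 0.008597; check Q = 0.003664

x = 0.008597 M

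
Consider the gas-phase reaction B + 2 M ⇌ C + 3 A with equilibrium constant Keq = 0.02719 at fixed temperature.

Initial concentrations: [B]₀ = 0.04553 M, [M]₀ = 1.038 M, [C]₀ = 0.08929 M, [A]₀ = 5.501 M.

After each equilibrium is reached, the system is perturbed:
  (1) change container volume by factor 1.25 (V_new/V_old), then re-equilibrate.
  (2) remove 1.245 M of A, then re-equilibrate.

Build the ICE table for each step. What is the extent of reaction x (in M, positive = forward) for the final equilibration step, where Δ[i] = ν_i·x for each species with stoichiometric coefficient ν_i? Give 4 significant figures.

x = 7.1114e-05 M

Q₀ = 303 vs Keq = 0.02719 ⇒ Q>K, reverse
Step 1:
                  B         M         C         A
  init      0.04553     1.038   0.08929     5.501
  Δ         0.08925    0.1785  -0.08925   -0.2678
  eq         0.1348     1.217 3.7840e-05     5.233
  solve Keq expr → x = -0.08925; check Q = 0.02719
Then change container volume by factor 1.25 (V_new/V_old).
Step 2:
                  B         M         C         A
  init       0.1078    0.9732 3.0272e-05     4.187
  Δ       -7.5636e-06 -1.5127e-05 7.5636e-06 2.2691e-05
  eq         0.1078    0.9732 3.7836e-05     4.187
  solve Keq expr → x = 7.5636e-06; check Q = 0.02719
Then remove 1.245 M of A.
Step 3:
                  B         M         C         A
  init       0.1078    0.9732 3.7836e-05     2.942
  Δ       -7.1114e-05 -1.4223e-04 7.1114e-05 2.1334e-04
  eq         0.1077     0.973 1.0895e-04     2.942
  solve Keq expr → x = 7.1114e-05; check Q = 0.02719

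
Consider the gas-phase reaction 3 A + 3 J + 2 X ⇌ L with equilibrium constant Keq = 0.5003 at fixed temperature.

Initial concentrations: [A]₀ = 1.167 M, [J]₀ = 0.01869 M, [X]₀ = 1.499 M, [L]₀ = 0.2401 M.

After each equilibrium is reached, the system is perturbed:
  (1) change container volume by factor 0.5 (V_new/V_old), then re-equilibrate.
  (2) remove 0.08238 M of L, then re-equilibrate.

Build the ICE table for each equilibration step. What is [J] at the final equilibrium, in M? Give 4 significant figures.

Q₀ = 1.0298e+04 vs Keq = 0.5003 ⇒ Q>K, reverse
Step 1:
                    A           J           X           L
  init          1.167     0.01869       1.499      0.2401
  Δ            0.2965      0.2965      0.1976    -0.09882
  eq            1.463      0.3151       1.697      0.1413
  solve Keq expr → x = -0.09882; check Q = 0.5003
Then change container volume by factor 0.5 (V_new/V_old).
Step 2:
                    A           J           X           L
  init          2.927      0.6303       3.393      0.2826
  Δ           -0.4492     -0.4492     -0.2995      0.1497
  eq            2.478      0.1811       3.094      0.4323
  solve Keq expr → x = 0.1497; check Q = 0.5003
Then remove 0.08238 M of L.
Step 3:
                    A           J           X           L
  init          2.478      0.1811       3.094      0.3499
  Δ          -0.01075    -0.01075   -0.007164    0.003582
  eq            2.467      0.1703       3.087      0.3535
  solve Keq expr → x = 0.003582; check Q = 0.5003

[J]_eq = 0.1703 M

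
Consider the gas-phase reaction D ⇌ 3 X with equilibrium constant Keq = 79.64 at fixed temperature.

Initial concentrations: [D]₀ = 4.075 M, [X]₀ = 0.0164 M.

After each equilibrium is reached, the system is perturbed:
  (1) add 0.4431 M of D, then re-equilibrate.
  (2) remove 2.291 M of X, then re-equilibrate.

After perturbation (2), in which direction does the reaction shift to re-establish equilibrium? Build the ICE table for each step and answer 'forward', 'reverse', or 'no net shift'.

Q₀ = 1.0824e-06 vs Keq = 79.64 ⇒ Q<K, forward
Step 1:
                  D         X
  Initial     4.075    0.0164
  Change     -1.863     5.589
  Equil       2.212     5.606
  solve Keq expr → x = 1.863; check Q = 79.64
Then add 0.4431 M of D.
Step 2:
                  D         X
  Initial     2.655     5.606
  Change   -0.09364    0.2809
  Equil       2.561     5.887
  solve Keq expr → x = 0.09364; check Q = 79.64
Then remove 2.291 M of X.
Step 3:
                  D         X
  Initial     2.561     3.596
  Change    -0.5974     1.792
  Equil       1.964     5.388
  solve Keq expr → x = 0.5974; check Q = 79.64

Direction: forward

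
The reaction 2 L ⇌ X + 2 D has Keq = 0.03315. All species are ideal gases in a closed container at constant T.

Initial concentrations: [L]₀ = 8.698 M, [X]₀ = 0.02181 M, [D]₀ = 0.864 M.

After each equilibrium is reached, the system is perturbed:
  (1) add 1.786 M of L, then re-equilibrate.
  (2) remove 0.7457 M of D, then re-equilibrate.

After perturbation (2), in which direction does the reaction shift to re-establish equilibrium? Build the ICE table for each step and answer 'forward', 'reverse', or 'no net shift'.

Q₀ = 2.1520e-04 vs Keq = 0.03315 ⇒ Q<K, forward
Step 1:
                   L          X          D
  init         8.698    0.02181      0.864
  Δ           -1.035     0.5177      1.035
  eq           7.663     0.5395      1.899
  solve Keq expr → x = 0.5177; check Q = 0.03315
Then add 1.786 M of L.
Step 2:
                   L          X          D
  init         9.449     0.5395      1.899
  Δ          -0.2031     0.1015     0.2031
  eq           9.246      0.641      2.102
  solve Keq expr → x = 0.1015; check Q = 0.03315
Then remove 0.7457 M of D.
Step 3:
                   L          X          D
  init         9.246      0.641      1.357
  Δ          -0.3996     0.1998     0.3996
  eq           8.846     0.8409      1.756
  solve Keq expr → x = 0.1998; check Q = 0.03315

Direction: forward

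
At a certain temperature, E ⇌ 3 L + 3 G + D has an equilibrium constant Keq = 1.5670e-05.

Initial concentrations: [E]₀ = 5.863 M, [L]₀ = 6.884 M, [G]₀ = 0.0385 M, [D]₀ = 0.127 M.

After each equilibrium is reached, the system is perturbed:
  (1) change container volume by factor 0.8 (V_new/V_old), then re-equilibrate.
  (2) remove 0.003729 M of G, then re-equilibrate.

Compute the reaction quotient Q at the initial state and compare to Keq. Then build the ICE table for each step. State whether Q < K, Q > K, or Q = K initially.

Q₀ = 4.0326e-04; Q > K (proceeds reverse)

Q₀ = 4.0326e-04 vs Keq = 1.5670e-05 ⇒ Q>K, reverse
Step 1:
                   E          L          G          D
  I            5.863      6.884     0.0385      0.127
  C         0.008368    -0.0251    -0.0251  -0.008368
  E            5.871      6.859     0.0134     0.1186
  solve Keq expr → x = -0.008368; check Q = 1.5670e-05
Then change container volume by factor 0.8 (V_new/V_old).
Step 2:
                   E          L          G          D
  I            7.339      8.574    0.01674     0.1483
  C          0.00199  -0.005971  -0.005971   -0.00199
  E            7.341      8.568    0.01077     0.1463
  solve Keq expr → x = -0.00199; check Q = 1.5670e-05
Then remove 0.003729 M of G.
Step 3:
                   E          L          G          D
  I            7.341      8.568   0.007044     0.1463
  C        -0.001231   0.003694   0.003694   0.001231
  E             7.34      8.571    0.01074     0.1475
  solve Keq expr → x = 0.001231; check Q = 1.5670e-05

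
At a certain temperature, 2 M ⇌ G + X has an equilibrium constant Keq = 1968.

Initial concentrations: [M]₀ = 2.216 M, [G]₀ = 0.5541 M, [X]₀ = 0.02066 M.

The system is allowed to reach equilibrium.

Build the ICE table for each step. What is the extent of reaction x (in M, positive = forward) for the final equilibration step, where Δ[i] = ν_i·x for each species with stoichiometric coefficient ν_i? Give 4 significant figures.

Q₀ = 0.002331 vs Keq = 1968 ⇒ Q<K, forward
Step 1:
                    M           G           X
  init          2.216      0.5541     0.02066
  Δ            -2.185       1.093       1.093
  eq          0.03052       1.647       1.113
  solve Keq expr → x = 1.093; check Q = 1968

x = 1.093 M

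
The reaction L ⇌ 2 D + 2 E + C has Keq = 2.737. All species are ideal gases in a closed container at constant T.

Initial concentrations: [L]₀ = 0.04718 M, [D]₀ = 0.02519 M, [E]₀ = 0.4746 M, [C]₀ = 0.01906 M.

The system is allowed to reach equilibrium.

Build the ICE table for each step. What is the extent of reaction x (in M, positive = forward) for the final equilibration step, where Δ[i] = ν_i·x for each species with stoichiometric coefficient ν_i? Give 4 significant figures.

Q₀ = 5.7740e-05 vs Keq = 2.737 ⇒ Q<K, forward
Step 1:
                   L          D          E          C
  init       0.04718    0.02519     0.4746    0.01906
  Δ         -0.04707    0.09414    0.09414    0.04707
  eq      1.1128e-04     0.1193     0.5687    0.06613
  solve Keq expr → x = 0.04707; check Q = 2.737

x = 0.04707 M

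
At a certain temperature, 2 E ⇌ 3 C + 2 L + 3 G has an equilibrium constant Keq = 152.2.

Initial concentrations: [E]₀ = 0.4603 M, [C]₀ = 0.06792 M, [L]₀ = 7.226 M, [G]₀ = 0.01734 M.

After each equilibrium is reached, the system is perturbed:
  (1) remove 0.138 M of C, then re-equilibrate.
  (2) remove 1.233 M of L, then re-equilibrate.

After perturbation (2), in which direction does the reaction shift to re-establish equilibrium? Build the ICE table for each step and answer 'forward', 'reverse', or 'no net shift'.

Q₀ = 4.0258e-07 vs Keq = 152.2 ⇒ Q<K, forward
Step 1:
                    E           C           L           G
  init         0.4603     0.06792       7.226     0.01734
  Δ           -0.3491      0.5237      0.3491      0.5237
  eq           0.1112      0.5916       7.575       0.541
  solve Keq expr → x = 0.1746; check Q = 152.2
Then remove 0.138 M of C.
Step 2:
                    E           C           L           G
  init         0.1112      0.4536       7.575       0.541
  Δ          -0.02104     0.03155     0.02104     0.03155
  eq          0.09015      0.4852       7.596      0.5726
  solve Keq expr → x = 0.01052; check Q = 152.2
Then remove 1.233 M of L.
Step 3:
                    E           C           L           G
  init        0.09015      0.4852       6.363      0.5726
  Δ         -0.008731      0.0131    0.008731      0.0131
  eq          0.08142      0.4982       6.372      0.5857
  solve Keq expr → x = 0.004365; check Q = 152.2

Direction: forward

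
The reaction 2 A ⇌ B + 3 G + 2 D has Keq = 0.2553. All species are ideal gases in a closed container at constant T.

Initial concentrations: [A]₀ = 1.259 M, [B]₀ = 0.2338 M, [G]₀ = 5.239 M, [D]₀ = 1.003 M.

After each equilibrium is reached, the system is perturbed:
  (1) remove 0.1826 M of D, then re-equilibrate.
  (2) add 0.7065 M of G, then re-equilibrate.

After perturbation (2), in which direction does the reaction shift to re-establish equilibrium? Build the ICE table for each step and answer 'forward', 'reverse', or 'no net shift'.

Direction: reverse

Q₀ = 21.34 vs Keq = 0.2553 ⇒ Q>K, reverse
Step 1:
                  A         B         G         D
  init        1.259    0.2338     5.239     1.003
  Δ          0.4235   -0.2117   -0.6352   -0.4235
  eq          1.682   0.02205     4.604    0.5795
  solve Keq expr → x = -0.2117; check Q = 0.2553
Then remove 0.1826 M of D.
Step 2:
                  A         B         G         D
  init        1.682   0.02205     4.604    0.3969
  Δ        -0.03134   0.01567   0.04702   0.03134
  eq          1.651   0.03773     4.651    0.4283
  solve Keq expr → x = 0.01567; check Q = 0.2553
Then add 0.7065 M of G.
Step 3:
                  A         B         G         D
  init        1.651   0.03773     5.357    0.4283
  Δ         0.01918 -0.009592  -0.02877  -0.01918
  eq           1.67   0.02813     5.329    0.4091
  solve Keq expr → x = -0.009592; check Q = 0.2553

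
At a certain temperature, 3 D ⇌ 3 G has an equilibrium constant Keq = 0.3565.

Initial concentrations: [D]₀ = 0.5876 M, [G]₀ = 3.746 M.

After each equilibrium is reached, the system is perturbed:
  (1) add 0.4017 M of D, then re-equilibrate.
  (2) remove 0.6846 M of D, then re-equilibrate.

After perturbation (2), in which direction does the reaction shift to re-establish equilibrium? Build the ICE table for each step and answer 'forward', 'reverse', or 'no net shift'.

Direction: reverse

Q₀ = 259.1 vs Keq = 0.3565 ⇒ Q>K, reverse
Step 1:
                  D         G
  init       0.5876     3.746
  Δ           1.948    -1.948
  eq          2.536     1.798
  solve Keq expr → x = -0.6494; check Q = 0.3565
Then add 0.4017 M of D.
Step 2:
                  D         G
  init        2.937     1.798
  Δ         -0.1667    0.1667
  eq          2.771     1.965
  solve Keq expr → x = 0.05555; check Q = 0.3565
Then remove 0.6846 M of D.
Step 3:
                  D         G
  init        2.086     1.965
  Δ           0.284    -0.284
  eq           2.37     1.681
  solve Keq expr → x = -0.09468; check Q = 0.3565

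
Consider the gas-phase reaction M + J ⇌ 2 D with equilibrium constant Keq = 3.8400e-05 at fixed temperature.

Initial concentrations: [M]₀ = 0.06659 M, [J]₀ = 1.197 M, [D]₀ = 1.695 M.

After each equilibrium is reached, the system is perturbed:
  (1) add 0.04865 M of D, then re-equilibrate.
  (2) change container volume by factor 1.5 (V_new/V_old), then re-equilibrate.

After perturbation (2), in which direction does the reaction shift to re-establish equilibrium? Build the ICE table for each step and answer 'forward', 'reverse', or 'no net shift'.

Q₀ = 36.04 vs Keq = 3.8400e-05 ⇒ Q>K, reverse
Step 1:
                   M          J          D
  init       0.06659      1.197      1.695
  Δ           0.8433     0.8433     -1.687
  eq          0.9099       2.04   0.008443
  solve Keq expr → x = -0.8433; check Q = 3.8400e-05
Then add 0.04865 M of D.
Step 2:
                   M          J          D
  init        0.9099       2.04    0.05709
  Δ          0.02424    0.02424   -0.04849
  eq          0.9341      2.065   0.008605
  solve Keq expr → x = -0.02424; check Q = 3.8400e-05
Then change container volume by factor 1.5 (V_new/V_old).
Step 3:
                   M          J          D
  init        0.6227      1.376   0.005737
  Δ                0          0          0
  eq          0.6227      1.376   0.005737
  solve Keq expr → x = 0; check Q = 3.8400e-05

Direction: no net shift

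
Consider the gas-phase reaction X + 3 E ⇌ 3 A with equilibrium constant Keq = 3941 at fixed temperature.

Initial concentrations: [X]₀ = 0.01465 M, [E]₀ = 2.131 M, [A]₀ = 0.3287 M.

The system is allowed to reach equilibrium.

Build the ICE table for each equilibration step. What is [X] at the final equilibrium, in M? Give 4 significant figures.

Q₀ = 0.2505 vs Keq = 3941 ⇒ Q<K, forward
Step 1:
                   X          E          A
  Initial    0.01465      2.131     0.3287
  Change    -0.01465   -0.04395    0.04395
  Equil   1.4444e-06      2.087     0.3726
  solve Keq expr → x = 0.01465; check Q = 3941

[X]_eq = 1.4444e-06 M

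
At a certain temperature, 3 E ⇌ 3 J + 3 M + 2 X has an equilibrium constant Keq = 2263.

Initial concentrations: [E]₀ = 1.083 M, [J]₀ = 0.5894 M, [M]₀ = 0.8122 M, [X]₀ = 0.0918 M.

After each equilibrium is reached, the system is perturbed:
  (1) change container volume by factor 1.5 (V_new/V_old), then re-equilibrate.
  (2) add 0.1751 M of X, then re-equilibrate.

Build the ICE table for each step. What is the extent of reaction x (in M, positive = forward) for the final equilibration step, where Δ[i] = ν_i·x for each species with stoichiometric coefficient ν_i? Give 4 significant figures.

Q₀ = 7.2781e-04 vs Keq = 2263 ⇒ Q<K, forward
Step 1:
                    E           J           M           X
  Initial       1.083      0.5894      0.8122      0.0918
  Change       -0.924       0.924       0.924       0.616
  Equil         0.159       1.513       1.736      0.7078
  solve Keq expr → x = 0.308; check Q = 2263
Then change container volume by factor 1.5 (V_new/V_old).
Step 2:
                    E           J           M           X
  Initial       0.106       1.009       1.157      0.4719
  Change     -0.04501     0.04501     0.04501     0.03001
  Equil       0.06097       1.054       1.203      0.5019
  solve Keq expr → x = 0.015; check Q = 2263
Then add 0.1751 M of X.
Step 3:
                    E           J           M           X
  Initial     0.06097       1.054       1.203       0.677
  Change      0.01141    -0.01141    -0.01141   -0.007607
  Equil       0.07238       1.043       1.191      0.6694
  solve Keq expr → x = -0.003803; check Q = 2263

x = -0.003803 M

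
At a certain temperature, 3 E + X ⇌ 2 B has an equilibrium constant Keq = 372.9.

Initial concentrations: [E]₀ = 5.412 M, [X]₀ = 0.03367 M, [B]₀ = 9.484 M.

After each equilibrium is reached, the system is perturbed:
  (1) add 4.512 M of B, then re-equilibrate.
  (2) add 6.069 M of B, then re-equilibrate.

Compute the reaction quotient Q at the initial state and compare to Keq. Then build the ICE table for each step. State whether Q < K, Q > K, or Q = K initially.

Q₀ = 16.85; Q < K (proceeds forward)

Q₀ = 16.85 vs Keq = 372.9 ⇒ Q<K, forward
Step 1:
                  E         X         B
  Initial     5.412   0.03367     9.484
  Change   -0.09613  -0.03204   0.06409
  Equil       5.316  0.001627     9.548
  solve Keq expr → x = 0.03204; check Q = 372.9
Then add 4.512 M of B.
Step 2:
                  E         X         B
  Initial     5.316  0.001627     14.06
  Change   0.005665  0.001888 -0.003777
  Equil       5.322  0.003516     14.06
  solve Keq expr → x = -0.001888; check Q = 372.9
Then add 6.069 M of B.
Step 3:
                  E         X         B
  Initial     5.322  0.003516     20.13
  Change    0.01093  0.003642 -0.007284
  Equil       5.332  0.007158     20.12
  solve Keq expr → x = -0.003642; check Q = 372.9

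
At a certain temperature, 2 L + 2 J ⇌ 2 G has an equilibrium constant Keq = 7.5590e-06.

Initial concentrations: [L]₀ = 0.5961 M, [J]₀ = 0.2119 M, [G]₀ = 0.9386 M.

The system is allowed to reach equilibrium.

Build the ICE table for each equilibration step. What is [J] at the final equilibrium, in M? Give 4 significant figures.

[J]_eq = 1.146 M

Q₀ = 55.22 vs Keq = 7.5590e-06 ⇒ Q>K, reverse
Step 1:
                    L           J           G
  init         0.5961      0.2119      0.9386
  Δ            0.9338      0.9338     -0.9338
  eq             1.53       1.146    0.004819
  solve Keq expr → x = -0.4669; check Q = 7.5590e-06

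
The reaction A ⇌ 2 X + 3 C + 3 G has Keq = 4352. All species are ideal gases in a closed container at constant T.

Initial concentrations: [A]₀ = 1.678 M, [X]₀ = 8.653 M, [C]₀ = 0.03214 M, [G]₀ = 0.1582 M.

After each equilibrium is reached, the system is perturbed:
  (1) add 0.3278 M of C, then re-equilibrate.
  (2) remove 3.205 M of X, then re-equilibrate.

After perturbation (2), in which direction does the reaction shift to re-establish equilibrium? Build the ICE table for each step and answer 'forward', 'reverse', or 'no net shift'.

Q₀ = 5.8654e-06 vs Keq = 4352 ⇒ Q<K, forward
Step 1:
                    A           X           C           G
  init          1.678       8.653     0.03214      0.1582
  Δ           -0.6042       1.208       1.813       1.813
  eq            1.074       9.861       1.845       1.971
  solve Keq expr → x = 0.6042; check Q = 4352
Then add 0.3278 M of C.
Step 2:
                    A           X           C           G
  init          1.074       9.861       2.173       1.971
  Δ           0.04744    -0.09488     -0.1423     -0.1423
  eq            1.121       9.767        2.03       1.828
  solve Keq expr → x = -0.04744; check Q = 4352
Then remove 3.205 M of X.
Step 3:
                    A           X           C           G
  init          1.121       6.562        2.03       1.828
  Δ          -0.07677      0.1535      0.2303      0.2303
  eq            1.044       6.715       2.261       2.059
  solve Keq expr → x = 0.07677; check Q = 4352

Direction: forward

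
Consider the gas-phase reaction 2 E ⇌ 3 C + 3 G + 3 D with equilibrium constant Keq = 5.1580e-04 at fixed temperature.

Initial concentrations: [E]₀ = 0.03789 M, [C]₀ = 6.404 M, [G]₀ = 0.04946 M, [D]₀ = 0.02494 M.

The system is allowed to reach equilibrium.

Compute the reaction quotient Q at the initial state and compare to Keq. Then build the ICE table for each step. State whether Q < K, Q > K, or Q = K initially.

Q₀ = 3.4337e-04; Q < K (proceeds forward)

Q₀ = 3.4337e-04 vs Keq = 5.1580e-04 ⇒ Q<K, forward
Step 1:
                  E         C         G         D
  init      0.03789     6.404   0.04946   0.02494
  Δ       -0.001282  0.001923  0.001923  0.001923
  eq        0.03661     6.406   0.05138   0.02686
  solve Keq expr → x = 6.4087e-04; check Q = 5.1580e-04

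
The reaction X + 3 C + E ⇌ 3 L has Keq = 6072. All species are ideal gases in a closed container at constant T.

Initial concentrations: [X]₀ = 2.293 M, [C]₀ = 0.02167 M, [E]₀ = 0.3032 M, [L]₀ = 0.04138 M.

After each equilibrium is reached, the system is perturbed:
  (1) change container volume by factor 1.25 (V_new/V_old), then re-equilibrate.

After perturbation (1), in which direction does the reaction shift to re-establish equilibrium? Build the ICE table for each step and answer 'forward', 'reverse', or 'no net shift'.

Q₀ = 10.02 vs Keq = 6072 ⇒ Q<K, forward
Step 1:
                   X          C          E          L
  I            2.293    0.02167     0.3032    0.04138
  C         -0.00599   -0.01797   -0.00599    0.01797
  E            2.287     0.0037     0.2972    0.05935
  solve Keq expr → x = 0.00599; check Q = 6072
Then change container volume by factor 1.25 (V_new/V_old).
Step 2:
                   X          C          E          L
  I             1.83    0.00296     0.2378    0.04748
  C       1.4733e-04 4.4200e-04 1.4733e-04 -4.4200e-04
  E             1.83   0.003402     0.2379    0.04704
  solve Keq expr → x = -1.4733e-04; check Q = 6072

Direction: reverse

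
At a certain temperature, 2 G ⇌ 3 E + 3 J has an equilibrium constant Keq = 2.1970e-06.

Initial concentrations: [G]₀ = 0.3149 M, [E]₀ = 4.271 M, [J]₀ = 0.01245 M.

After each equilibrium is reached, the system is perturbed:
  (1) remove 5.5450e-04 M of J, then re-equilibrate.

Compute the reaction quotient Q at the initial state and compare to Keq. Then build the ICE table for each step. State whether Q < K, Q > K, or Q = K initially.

Q₀ = 0.001516 vs Keq = 2.1970e-06 ⇒ Q>K, reverse
Step 1:
                    G           E           J
  I            0.3149       4.271     0.01245
  C          0.007344    -0.01102    -0.01102
  E            0.3222        4.26    0.001434
  solve Keq expr → x = -0.003672; check Q = 2.1970e-06
Then remove 5.5450e-04 M of J.
Step 2:
                    G           E           J
  I            0.3222        4.26  8.7986e-04
  C       -3.6881e-04  5.5322e-04  5.5322e-04
  E            0.3219       4.261    0.001433
  solve Keq expr → x = 1.8441e-04; check Q = 2.1970e-06

Q₀ = 0.001516; Q > K (proceeds reverse)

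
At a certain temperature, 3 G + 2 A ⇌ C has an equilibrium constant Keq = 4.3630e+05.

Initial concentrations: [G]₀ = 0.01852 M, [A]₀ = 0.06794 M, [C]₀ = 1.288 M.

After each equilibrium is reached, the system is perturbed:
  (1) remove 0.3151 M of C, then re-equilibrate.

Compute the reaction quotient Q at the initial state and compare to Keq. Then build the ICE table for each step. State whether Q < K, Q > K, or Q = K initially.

Q₀ = 4.3928e+07; Q > K (proceeds reverse)

Q₀ = 4.3928e+07 vs Keq = 4.3630e+05 ⇒ Q>K, reverse
Step 1:
                    G           A           C
  Initial     0.01852     0.06794       1.288
  Change      0.04786     0.03191    -0.01595
  Equil       0.06638     0.09985       1.272
  solve Keq expr → x = -0.01595; check Q = 4.3630e+05
Then remove 0.3151 M of C.
Step 2:
                    G           A           C
  Initial     0.06638     0.09985      0.9569
  Change    -0.004683   -0.003122    0.001561
  Equil       0.06169     0.09672      0.9585
  solve Keq expr → x = 0.001561; check Q = 4.3630e+05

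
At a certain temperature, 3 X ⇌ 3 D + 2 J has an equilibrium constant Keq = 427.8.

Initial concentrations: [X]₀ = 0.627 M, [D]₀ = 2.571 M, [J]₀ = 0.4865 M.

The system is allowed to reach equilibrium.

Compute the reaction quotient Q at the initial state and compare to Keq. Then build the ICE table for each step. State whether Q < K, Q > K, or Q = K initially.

Q₀ = 16.32; Q < K (proceeds forward)

Q₀ = 16.32 vs Keq = 427.8 ⇒ Q<K, forward
Step 1:
                   X          D          J
  I            0.627      2.571     0.4865
  C          -0.3235     0.3235     0.2157
  E           0.3035      2.895     0.7022
  solve Keq expr → x = 0.1078; check Q = 427.8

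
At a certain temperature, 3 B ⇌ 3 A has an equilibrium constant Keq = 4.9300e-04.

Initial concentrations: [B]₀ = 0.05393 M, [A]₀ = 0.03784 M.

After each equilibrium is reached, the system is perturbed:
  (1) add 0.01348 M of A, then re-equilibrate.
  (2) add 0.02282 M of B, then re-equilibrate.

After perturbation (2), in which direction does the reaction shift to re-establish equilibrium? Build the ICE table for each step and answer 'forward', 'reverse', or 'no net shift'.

Q₀ = 0.3454 vs Keq = 4.9300e-04 ⇒ Q>K, reverse
Step 1:
                   B          A
  I          0.05393    0.03784
  C          0.03112   -0.03112
  E          0.08505   0.006719
  solve Keq expr → x = -0.01037; check Q = 4.9300e-04
Then add 0.01348 M of A.
Step 2:
                   B          A
  I          0.08505     0.0202
  C          0.01249   -0.01249
  E          0.09754   0.007706
  solve Keq expr → x = -0.004164; check Q = 4.9300e-04
Then add 0.02282 M of B.
Step 3:
                   B          A
  I           0.1204   0.007706
  C        -0.001671   0.001671
  E           0.1187   0.009377
  solve Keq expr → x = 5.5692e-04; check Q = 4.9300e-04

Direction: forward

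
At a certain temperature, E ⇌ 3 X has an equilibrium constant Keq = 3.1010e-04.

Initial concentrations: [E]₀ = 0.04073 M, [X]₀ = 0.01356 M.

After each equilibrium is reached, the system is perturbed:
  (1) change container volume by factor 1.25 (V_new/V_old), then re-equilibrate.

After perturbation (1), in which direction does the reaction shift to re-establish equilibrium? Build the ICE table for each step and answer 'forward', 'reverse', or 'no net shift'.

Direction: forward

Q₀ = 6.1216e-05 vs Keq = 3.1010e-04 ⇒ Q<K, forward
Step 1:
                    E           X
  init        0.04073     0.01356
  Δ         -0.003044    0.009133
  eq          0.03769     0.02269
  solve Keq expr → x = 0.003044; check Q = 3.1010e-04
Then change container volume by factor 1.25 (V_new/V_old).
Step 2:
                    E           X
  init        0.03015     0.01815
  Δ       -9.0005e-04      0.0027
  eq          0.02925     0.02085
  solve Keq expr → x = 9.0005e-04; check Q = 3.1010e-04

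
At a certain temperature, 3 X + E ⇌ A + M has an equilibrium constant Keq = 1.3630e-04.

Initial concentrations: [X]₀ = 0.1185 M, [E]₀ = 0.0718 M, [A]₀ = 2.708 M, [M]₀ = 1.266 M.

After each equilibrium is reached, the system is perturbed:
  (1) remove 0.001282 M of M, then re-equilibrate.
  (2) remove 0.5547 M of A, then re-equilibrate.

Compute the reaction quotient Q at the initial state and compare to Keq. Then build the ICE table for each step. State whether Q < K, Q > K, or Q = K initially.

Q₀ = 2.8695e+04; Q > K (proceeds reverse)

Q₀ = 2.8695e+04 vs Keq = 1.3630e-04 ⇒ Q>K, reverse
Step 1:
                   X          E          A          M
  Initial     0.1185     0.0718      2.708      1.266
  Change       3.776      1.259     -1.259     -1.259
  Equil        3.894       1.33      1.449   0.007389
  solve Keq expr → x = -1.259; check Q = 1.3630e-04
Then remove 0.001282 M of M.
Step 2:
                   X          E          A          M
  Initial      3.894       1.33      1.449   0.006107
  Change   -0.003742  -0.001247   0.001247   0.001247
  Equil        3.891      1.329      1.451   0.007355
  solve Keq expr → x = 0.001247; check Q = 1.3630e-04
Then remove 0.5547 M of A.
Step 3:
                   X          E          A          M
  Initial      3.891      1.329     0.8959   0.007355
  Change    -0.01302  -0.004339   0.004339   0.004339
  Equil        3.878      1.325     0.9003    0.01169
  solve Keq expr → x = 0.004339; check Q = 1.3630e-04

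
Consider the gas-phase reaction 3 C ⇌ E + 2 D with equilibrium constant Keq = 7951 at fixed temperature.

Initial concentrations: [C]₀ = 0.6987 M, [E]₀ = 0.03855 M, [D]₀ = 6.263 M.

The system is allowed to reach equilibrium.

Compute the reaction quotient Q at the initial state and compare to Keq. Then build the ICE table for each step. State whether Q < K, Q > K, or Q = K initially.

Q₀ = 4.433 vs Keq = 7951 ⇒ Q<K, forward
Step 1:
                   C          E          D
  init        0.6987    0.03855      6.263
  Δ          -0.5893     0.1964     0.3929
  eq          0.1094      0.235      6.656
  solve Keq expr → x = 0.1964; check Q = 7951

Q₀ = 4.433; Q < K (proceeds forward)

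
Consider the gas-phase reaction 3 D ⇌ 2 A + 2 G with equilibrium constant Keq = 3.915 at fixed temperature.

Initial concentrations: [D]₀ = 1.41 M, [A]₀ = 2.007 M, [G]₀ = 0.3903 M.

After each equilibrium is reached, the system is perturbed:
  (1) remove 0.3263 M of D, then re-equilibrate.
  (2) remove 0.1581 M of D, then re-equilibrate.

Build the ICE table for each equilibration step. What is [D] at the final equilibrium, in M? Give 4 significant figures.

[D]_eq = 0.7018 M

Q₀ = 0.2189 vs Keq = 3.915 ⇒ Q<K, forward
Step 1:
                    D           A           G
  I              1.41       2.007      0.3903
  C           -0.5049      0.3366      0.3366
  E            0.9051       2.344      0.7269
  solve Keq expr → x = 0.1683; check Q = 3.915
Then remove 0.3263 M of D.
Step 2:
                    D           A           G
  I            0.5788       2.344      0.7269
  C            0.1893     -0.1262     -0.1262
  E            0.7681       2.217      0.6007
  solve Keq expr → x = -0.06312; check Q = 3.915
Then remove 0.1581 M of D.
Step 3:
                    D           A           G
  I              0.61       2.217      0.6007
  C           0.09179    -0.06119    -0.06119
  E            0.7018       2.156      0.5395
  solve Keq expr → x = -0.0306; check Q = 3.915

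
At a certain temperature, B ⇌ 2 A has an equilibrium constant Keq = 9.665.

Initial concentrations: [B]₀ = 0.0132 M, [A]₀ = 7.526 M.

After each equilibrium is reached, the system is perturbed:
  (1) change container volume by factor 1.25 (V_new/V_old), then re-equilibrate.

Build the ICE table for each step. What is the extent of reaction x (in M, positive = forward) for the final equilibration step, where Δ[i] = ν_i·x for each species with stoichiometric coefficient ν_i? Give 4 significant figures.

Q₀ = 4291 vs Keq = 9.665 ⇒ Q>K, reverse
Step 1:
                   B          A
  Initial     0.0132      7.526
  Change       1.718     -3.436
  Equil        1.731       4.09
  solve Keq expr → x = -1.718; check Q = 9.665
Then change container volume by factor 1.25 (V_new/V_old).
Step 2:
                   B          A
  Initial      1.385      3.272
  Change     -0.1153     0.2306
  Equil         1.27      3.503
  solve Keq expr → x = 0.1153; check Q = 9.665

x = 0.1153 M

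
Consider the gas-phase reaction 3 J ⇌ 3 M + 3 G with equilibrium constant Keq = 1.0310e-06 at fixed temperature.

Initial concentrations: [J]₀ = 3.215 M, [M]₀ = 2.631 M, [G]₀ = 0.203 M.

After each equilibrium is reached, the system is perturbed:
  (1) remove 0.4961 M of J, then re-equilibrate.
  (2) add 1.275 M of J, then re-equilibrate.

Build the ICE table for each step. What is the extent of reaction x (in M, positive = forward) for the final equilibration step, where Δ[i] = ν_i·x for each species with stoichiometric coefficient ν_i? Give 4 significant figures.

Q₀ = 0.004585 vs Keq = 1.0310e-06 ⇒ Q>K, reverse
Step 1:
                    J           M           G
  init          3.215       2.631       0.203
  Δ            0.1889     -0.1889     -0.1889
  eq            3.404       2.442     0.01408
  solve Keq expr → x = -0.06297; check Q = 1.0310e-06
Then remove 0.4961 M of J.
Step 2:
                    J           M           G
  init          2.908       2.442     0.01408
  Δ          0.002034   -0.002034   -0.002034
  eq             2.91        2.44     0.01205
  solve Keq expr → x = -6.7793e-04; check Q = 1.0310e-06
Then add 1.275 M of J.
Step 3:
                    J           M           G
  init          4.185        2.44     0.01205
  Δ          -0.00522     0.00522     0.00522
  eq             4.18       2.445     0.01727
  solve Keq expr → x = 0.00174; check Q = 1.0310e-06

x = 0.00174 M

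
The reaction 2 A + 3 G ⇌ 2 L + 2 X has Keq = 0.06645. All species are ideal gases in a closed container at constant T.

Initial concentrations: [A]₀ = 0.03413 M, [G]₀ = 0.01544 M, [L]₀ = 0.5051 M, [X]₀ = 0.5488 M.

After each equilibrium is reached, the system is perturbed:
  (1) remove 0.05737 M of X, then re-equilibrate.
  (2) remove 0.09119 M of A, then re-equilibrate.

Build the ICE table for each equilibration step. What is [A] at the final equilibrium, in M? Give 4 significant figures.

[A]_eq = 0.2778 M

Q₀ = 1.7921e+07 vs Keq = 0.06645 ⇒ Q>K, reverse
Step 1:
                   A          G          L          X
  init       0.03413    0.01544     0.5051     0.5488
  Δ           0.3364     0.5046    -0.3364    -0.3364
  eq          0.3705     0.5201     0.1687     0.2124
  solve Keq expr → x = -0.1682; check Q = 0.06645
Then remove 0.05737 M of X.
Step 2:
                   A          G          L          X
  init        0.3705     0.5201     0.1687      0.155
  Δ         -0.01659   -0.02489    0.01659    0.01659
  eq           0.354     0.4952     0.1853     0.1716
  solve Keq expr → x = 0.008296; check Q = 0.06645
Then remove 0.09119 M of A.
Step 3:
                   A          G          L          X
  init        0.2628     0.4952     0.1853     0.1716
  Δ          0.01499    0.02249   -0.01499   -0.01499
  eq          0.2778     0.5177     0.1703     0.1566
  solve Keq expr → x = -0.007496; check Q = 0.06645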